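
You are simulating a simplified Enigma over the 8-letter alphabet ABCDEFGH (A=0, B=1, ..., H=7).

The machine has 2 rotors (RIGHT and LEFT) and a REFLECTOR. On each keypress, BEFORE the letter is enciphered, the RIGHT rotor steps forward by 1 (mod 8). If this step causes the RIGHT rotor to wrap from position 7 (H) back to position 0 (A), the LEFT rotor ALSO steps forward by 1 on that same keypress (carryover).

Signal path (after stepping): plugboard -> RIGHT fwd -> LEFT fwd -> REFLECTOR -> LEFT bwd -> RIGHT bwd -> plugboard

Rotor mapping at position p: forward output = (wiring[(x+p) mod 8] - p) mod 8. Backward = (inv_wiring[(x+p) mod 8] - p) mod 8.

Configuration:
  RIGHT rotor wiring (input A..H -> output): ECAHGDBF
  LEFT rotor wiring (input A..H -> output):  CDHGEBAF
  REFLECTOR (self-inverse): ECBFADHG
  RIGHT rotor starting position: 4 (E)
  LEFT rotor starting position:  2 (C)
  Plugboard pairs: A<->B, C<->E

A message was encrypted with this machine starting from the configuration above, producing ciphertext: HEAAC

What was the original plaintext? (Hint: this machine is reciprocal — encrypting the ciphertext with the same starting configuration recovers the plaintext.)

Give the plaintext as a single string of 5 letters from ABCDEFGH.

Answer: BFCHD

Derivation:
Char 1 ('H'): step: R->5, L=2; H->plug->H->R->B->L->E->refl->A->L'->G->R'->A->plug->B
Char 2 ('E'): step: R->6, L=2; E->plug->C->R->G->L->A->refl->E->L'->B->R'->F->plug->F
Char 3 ('A'): step: R->7, L=2; A->plug->B->R->F->L->D->refl->F->L'->A->R'->E->plug->C
Char 4 ('A'): step: R->0, L->3 (L advanced); A->plug->B->R->C->L->G->refl->H->L'->F->R'->H->plug->H
Char 5 ('C'): step: R->1, L=3; C->plug->E->R->C->L->G->refl->H->L'->F->R'->D->plug->D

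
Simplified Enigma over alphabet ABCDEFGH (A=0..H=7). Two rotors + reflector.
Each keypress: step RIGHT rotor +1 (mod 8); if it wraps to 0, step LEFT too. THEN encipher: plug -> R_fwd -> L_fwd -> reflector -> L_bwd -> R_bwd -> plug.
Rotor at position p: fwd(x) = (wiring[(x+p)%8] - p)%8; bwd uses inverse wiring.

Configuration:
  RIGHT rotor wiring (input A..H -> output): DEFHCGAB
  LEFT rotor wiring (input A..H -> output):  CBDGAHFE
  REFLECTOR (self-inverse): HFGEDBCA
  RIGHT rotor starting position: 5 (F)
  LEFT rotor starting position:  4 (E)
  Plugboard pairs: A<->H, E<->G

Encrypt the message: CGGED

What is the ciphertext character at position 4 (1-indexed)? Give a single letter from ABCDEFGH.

Char 1 ('C'): step: R->6, L=4; C->plug->C->R->F->L->F->refl->B->L'->C->R'->A->plug->H
Char 2 ('G'): step: R->7, L=4; G->plug->E->R->A->L->E->refl->D->L'->B->R'->H->plug->A
Char 3 ('G'): step: R->0, L->5 (L advanced); G->plug->E->R->C->L->H->refl->A->L'->B->R'->H->plug->A
Char 4 ('E'): step: R->1, L=5; E->plug->G->R->A->L->C->refl->G->L'->F->R'->E->plug->G

G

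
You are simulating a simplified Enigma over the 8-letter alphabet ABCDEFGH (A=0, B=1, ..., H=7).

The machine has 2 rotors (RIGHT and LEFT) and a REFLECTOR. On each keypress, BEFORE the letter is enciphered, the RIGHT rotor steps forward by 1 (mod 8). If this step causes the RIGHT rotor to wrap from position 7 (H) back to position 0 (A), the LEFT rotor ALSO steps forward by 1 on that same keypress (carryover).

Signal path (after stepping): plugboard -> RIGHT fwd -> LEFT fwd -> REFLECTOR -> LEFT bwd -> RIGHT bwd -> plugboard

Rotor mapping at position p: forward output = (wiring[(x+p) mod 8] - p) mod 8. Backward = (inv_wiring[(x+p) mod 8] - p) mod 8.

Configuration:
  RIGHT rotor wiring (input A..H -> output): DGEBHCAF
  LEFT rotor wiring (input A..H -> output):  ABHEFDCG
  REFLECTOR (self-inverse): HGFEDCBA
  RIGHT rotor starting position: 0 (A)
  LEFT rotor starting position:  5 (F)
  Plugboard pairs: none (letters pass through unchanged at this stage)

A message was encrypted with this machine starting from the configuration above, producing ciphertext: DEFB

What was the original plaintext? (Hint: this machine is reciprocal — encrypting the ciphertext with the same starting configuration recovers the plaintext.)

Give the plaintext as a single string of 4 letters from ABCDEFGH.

Answer: FBEE

Derivation:
Char 1 ('D'): step: R->1, L=5; D->plug->D->R->G->L->H->refl->A->L'->H->R'->F->plug->F
Char 2 ('E'): step: R->2, L=5; E->plug->E->R->G->L->H->refl->A->L'->H->R'->B->plug->B
Char 3 ('F'): step: R->3, L=5; F->plug->F->R->A->L->G->refl->B->L'->C->R'->E->plug->E
Char 4 ('B'): step: R->4, L=5; B->plug->B->R->G->L->H->refl->A->L'->H->R'->E->plug->E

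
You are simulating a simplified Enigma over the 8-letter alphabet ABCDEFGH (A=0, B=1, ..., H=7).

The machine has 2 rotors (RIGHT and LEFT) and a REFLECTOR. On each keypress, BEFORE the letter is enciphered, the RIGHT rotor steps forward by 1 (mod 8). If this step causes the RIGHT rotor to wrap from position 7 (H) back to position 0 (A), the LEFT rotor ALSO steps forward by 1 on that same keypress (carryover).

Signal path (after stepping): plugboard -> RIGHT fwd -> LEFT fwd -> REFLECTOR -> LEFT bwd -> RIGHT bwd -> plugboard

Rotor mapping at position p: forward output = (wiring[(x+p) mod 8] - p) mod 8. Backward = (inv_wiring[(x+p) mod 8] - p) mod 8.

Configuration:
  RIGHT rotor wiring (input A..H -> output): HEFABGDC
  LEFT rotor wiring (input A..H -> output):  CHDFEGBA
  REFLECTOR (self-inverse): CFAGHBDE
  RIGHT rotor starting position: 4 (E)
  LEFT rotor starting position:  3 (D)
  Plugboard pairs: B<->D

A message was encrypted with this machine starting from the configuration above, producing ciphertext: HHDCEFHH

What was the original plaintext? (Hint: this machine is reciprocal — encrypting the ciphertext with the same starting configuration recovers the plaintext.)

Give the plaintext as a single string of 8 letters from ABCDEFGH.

Answer: AEGDDEEA

Derivation:
Char 1 ('H'): step: R->5, L=3; H->plug->H->R->E->L->F->refl->B->L'->B->R'->A->plug->A
Char 2 ('H'): step: R->6, L=3; H->plug->H->R->A->L->C->refl->A->L'->H->R'->E->plug->E
Char 3 ('D'): step: R->7, L=3; D->plug->B->R->A->L->C->refl->A->L'->H->R'->G->plug->G
Char 4 ('C'): step: R->0, L->4 (L advanced); C->plug->C->R->F->L->D->refl->G->L'->E->R'->B->plug->D
Char 5 ('E'): step: R->1, L=4; E->plug->E->R->F->L->D->refl->G->L'->E->R'->B->plug->D
Char 6 ('F'): step: R->2, L=4; F->plug->F->R->A->L->A->refl->C->L'->B->R'->E->plug->E
Char 7 ('H'): step: R->3, L=4; H->plug->H->R->C->L->F->refl->B->L'->H->R'->E->plug->E
Char 8 ('H'): step: R->4, L=4; H->plug->H->R->E->L->G->refl->D->L'->F->R'->A->plug->A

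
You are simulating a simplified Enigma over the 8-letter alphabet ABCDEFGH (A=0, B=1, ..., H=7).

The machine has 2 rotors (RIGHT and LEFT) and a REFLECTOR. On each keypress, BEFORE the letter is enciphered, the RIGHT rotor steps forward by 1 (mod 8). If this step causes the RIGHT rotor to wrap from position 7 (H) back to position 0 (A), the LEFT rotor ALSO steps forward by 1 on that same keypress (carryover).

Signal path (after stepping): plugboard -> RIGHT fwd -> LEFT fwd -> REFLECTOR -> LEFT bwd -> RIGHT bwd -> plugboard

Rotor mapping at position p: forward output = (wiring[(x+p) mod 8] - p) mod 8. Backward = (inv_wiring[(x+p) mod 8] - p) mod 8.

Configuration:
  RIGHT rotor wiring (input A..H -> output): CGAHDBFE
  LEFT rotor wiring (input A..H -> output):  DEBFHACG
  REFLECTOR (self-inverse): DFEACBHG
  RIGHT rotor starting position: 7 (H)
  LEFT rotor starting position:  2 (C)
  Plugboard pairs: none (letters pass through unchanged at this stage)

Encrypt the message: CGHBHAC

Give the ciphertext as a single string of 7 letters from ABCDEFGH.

Answer: FBBEADG

Derivation:
Char 1 ('C'): step: R->0, L->3 (L advanced); C->plug->C->R->A->L->C->refl->E->L'->B->R'->F->plug->F
Char 2 ('G'): step: R->1, L=3; G->plug->G->R->D->L->H->refl->G->L'->H->R'->B->plug->B
Char 3 ('H'): step: R->2, L=3; H->plug->H->R->E->L->D->refl->A->L'->F->R'->B->plug->B
Char 4 ('B'): step: R->3, L=3; B->plug->B->R->A->L->C->refl->E->L'->B->R'->E->plug->E
Char 5 ('H'): step: R->4, L=3; H->plug->H->R->D->L->H->refl->G->L'->H->R'->A->plug->A
Char 6 ('A'): step: R->5, L=3; A->plug->A->R->E->L->D->refl->A->L'->F->R'->D->plug->D
Char 7 ('C'): step: R->6, L=3; C->plug->C->R->E->L->D->refl->A->L'->F->R'->G->plug->G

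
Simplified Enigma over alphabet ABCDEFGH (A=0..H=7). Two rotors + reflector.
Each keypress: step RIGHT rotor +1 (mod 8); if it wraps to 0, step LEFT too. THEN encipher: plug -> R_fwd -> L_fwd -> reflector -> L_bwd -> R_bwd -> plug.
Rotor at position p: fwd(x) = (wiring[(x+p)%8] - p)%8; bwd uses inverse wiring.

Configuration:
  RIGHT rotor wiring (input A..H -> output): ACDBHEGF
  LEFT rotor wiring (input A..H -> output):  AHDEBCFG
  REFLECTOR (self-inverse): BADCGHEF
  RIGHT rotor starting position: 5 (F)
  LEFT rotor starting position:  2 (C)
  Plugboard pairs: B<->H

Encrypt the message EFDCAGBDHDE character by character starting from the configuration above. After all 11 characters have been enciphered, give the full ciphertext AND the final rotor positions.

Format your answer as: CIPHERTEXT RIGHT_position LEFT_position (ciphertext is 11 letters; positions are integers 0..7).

Answer: BCGBGBCGACH 0 4

Derivation:
Char 1 ('E'): step: R->6, L=2; E->plug->E->R->F->L->E->refl->G->L'->G->R'->H->plug->B
Char 2 ('F'): step: R->7, L=2; F->plug->F->R->A->L->B->refl->A->L'->D->R'->C->plug->C
Char 3 ('D'): step: R->0, L->3 (L advanced); D->plug->D->R->B->L->G->refl->E->L'->G->R'->G->plug->G
Char 4 ('C'): step: R->1, L=3; C->plug->C->R->A->L->B->refl->A->L'->H->R'->H->plug->B
Char 5 ('A'): step: R->2, L=3; A->plug->A->R->B->L->G->refl->E->L'->G->R'->G->plug->G
Char 6 ('G'): step: R->3, L=3; G->plug->G->R->H->L->A->refl->B->L'->A->R'->H->plug->B
Char 7 ('B'): step: R->4, L=3; B->plug->H->R->F->L->F->refl->H->L'->C->R'->C->plug->C
Char 8 ('D'): step: R->5, L=3; D->plug->D->R->D->L->C->refl->D->L'->E->R'->G->plug->G
Char 9 ('H'): step: R->6, L=3; H->plug->B->R->H->L->A->refl->B->L'->A->R'->A->plug->A
Char 10 ('D'): step: R->7, L=3; D->plug->D->R->E->L->D->refl->C->L'->D->R'->C->plug->C
Char 11 ('E'): step: R->0, L->4 (L advanced); E->plug->E->R->H->L->A->refl->B->L'->C->R'->B->plug->H
Final: ciphertext=BCGBGBCGACH, RIGHT=0, LEFT=4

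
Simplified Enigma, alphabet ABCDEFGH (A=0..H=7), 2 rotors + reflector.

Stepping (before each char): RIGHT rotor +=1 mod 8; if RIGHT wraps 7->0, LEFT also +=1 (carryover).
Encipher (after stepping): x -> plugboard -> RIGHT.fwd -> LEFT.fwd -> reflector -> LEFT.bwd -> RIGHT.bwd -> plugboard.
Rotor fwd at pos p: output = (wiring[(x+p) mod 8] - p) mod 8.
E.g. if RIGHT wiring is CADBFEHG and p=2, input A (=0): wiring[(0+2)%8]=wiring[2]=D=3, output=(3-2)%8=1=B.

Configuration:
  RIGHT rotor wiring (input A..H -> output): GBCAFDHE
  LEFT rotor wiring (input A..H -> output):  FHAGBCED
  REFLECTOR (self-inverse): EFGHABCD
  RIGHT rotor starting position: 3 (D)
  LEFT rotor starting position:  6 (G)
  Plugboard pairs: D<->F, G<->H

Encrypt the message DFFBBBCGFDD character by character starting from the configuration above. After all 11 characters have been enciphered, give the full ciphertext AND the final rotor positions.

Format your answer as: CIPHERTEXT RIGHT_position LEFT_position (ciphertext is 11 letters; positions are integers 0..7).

Answer: BHAAEGGDEFC 6 7

Derivation:
Char 1 ('D'): step: R->4, L=6; D->plug->F->R->F->L->A->refl->E->L'->H->R'->B->plug->B
Char 2 ('F'): step: R->5, L=6; F->plug->D->R->B->L->F->refl->B->L'->D->R'->G->plug->H
Char 3 ('F'): step: R->6, L=6; F->plug->D->R->D->L->B->refl->F->L'->B->R'->A->plug->A
Char 4 ('B'): step: R->7, L=6; B->plug->B->R->H->L->E->refl->A->L'->F->R'->A->plug->A
Char 5 ('B'): step: R->0, L->7 (L advanced); B->plug->B->R->B->L->G->refl->C->L'->F->R'->E->plug->E
Char 6 ('B'): step: R->1, L=7; B->plug->B->R->B->L->G->refl->C->L'->F->R'->H->plug->G
Char 7 ('C'): step: R->2, L=7; C->plug->C->R->D->L->B->refl->F->L'->H->R'->H->plug->G
Char 8 ('G'): step: R->3, L=7; G->plug->H->R->H->L->F->refl->B->L'->D->R'->F->plug->D
Char 9 ('F'): step: R->4, L=7; F->plug->D->R->A->L->E->refl->A->L'->C->R'->E->plug->E
Char 10 ('D'): step: R->5, L=7; D->plug->F->R->F->L->C->refl->G->L'->B->R'->D->plug->F
Char 11 ('D'): step: R->6, L=7; D->plug->F->R->C->L->A->refl->E->L'->A->R'->C->plug->C
Final: ciphertext=BHAAEGGDEFC, RIGHT=6, LEFT=7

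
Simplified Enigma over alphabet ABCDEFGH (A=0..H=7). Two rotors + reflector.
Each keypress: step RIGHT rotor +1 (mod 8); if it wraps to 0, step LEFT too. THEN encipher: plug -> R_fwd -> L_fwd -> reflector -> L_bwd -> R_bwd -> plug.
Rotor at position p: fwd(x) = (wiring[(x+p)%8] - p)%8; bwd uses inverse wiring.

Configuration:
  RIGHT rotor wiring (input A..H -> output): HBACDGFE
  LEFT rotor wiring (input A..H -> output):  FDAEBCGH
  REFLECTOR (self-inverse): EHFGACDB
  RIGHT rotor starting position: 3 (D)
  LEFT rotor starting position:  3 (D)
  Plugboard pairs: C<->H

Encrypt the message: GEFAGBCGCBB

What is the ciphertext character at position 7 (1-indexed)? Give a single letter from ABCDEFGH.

Char 1 ('G'): step: R->4, L=3; G->plug->G->R->E->L->E->refl->A->L'->G->R'->H->plug->C
Char 2 ('E'): step: R->5, L=3; E->plug->E->R->E->L->E->refl->A->L'->G->R'->H->plug->C
Char 3 ('F'): step: R->6, L=3; F->plug->F->R->E->L->E->refl->A->L'->G->R'->B->plug->B
Char 4 ('A'): step: R->7, L=3; A->plug->A->R->F->L->C->refl->F->L'->H->R'->G->plug->G
Char 5 ('G'): step: R->0, L->4 (L advanced); G->plug->G->R->F->L->H->refl->B->L'->E->R'->H->plug->C
Char 6 ('B'): step: R->1, L=4; B->plug->B->R->H->L->A->refl->E->L'->G->R'->H->plug->C
Char 7 ('C'): step: R->2, L=4; C->plug->H->R->H->L->A->refl->E->L'->G->R'->A->plug->A

A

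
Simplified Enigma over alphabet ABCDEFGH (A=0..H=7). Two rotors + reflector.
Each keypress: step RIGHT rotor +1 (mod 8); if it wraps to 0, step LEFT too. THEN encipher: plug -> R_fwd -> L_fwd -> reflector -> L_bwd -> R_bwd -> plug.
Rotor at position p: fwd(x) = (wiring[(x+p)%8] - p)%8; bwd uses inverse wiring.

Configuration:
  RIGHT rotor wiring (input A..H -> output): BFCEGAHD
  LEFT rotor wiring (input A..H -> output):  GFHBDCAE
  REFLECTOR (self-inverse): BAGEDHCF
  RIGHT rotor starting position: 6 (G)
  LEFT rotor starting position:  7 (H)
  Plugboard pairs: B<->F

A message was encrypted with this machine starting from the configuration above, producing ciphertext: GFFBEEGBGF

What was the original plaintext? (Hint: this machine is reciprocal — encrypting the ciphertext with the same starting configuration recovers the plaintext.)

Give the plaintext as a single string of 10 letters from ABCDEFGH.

Answer: HBGFCHDCFG

Derivation:
Char 1 ('G'): step: R->7, L=7; G->plug->G->R->B->L->H->refl->F->L'->A->R'->H->plug->H
Char 2 ('F'): step: R->0, L->0 (L advanced); F->plug->B->R->F->L->C->refl->G->L'->A->R'->F->plug->B
Char 3 ('F'): step: R->1, L=0; F->plug->B->R->B->L->F->refl->H->L'->C->R'->G->plug->G
Char 4 ('B'): step: R->2, L=0; B->plug->F->R->B->L->F->refl->H->L'->C->R'->B->plug->F
Char 5 ('E'): step: R->3, L=0; E->plug->E->R->A->L->G->refl->C->L'->F->R'->C->plug->C
Char 6 ('E'): step: R->4, L=0; E->plug->E->R->F->L->C->refl->G->L'->A->R'->H->plug->H
Char 7 ('G'): step: R->5, L=0; G->plug->G->R->H->L->E->refl->D->L'->E->R'->D->plug->D
Char 8 ('B'): step: R->6, L=0; B->plug->F->R->G->L->A->refl->B->L'->D->R'->C->plug->C
Char 9 ('G'): step: R->7, L=0; G->plug->G->R->B->L->F->refl->H->L'->C->R'->B->plug->F
Char 10 ('F'): step: R->0, L->1 (L advanced); F->plug->B->R->F->L->H->refl->F->L'->H->R'->G->plug->G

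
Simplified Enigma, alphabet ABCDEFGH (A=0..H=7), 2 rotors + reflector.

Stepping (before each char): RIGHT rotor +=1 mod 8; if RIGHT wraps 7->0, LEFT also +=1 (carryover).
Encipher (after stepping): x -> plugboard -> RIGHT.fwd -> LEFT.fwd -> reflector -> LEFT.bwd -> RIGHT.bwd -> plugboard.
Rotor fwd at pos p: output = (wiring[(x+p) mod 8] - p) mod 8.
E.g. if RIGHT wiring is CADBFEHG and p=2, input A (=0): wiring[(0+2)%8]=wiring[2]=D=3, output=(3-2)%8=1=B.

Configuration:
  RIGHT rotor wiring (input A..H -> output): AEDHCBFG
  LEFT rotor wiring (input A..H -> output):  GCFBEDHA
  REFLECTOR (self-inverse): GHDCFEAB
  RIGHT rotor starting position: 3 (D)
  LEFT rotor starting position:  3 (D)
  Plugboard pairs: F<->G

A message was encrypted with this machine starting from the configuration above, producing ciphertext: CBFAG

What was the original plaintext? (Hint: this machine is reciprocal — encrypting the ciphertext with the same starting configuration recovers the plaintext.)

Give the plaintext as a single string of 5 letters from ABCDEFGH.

Answer: AFHCH

Derivation:
Char 1 ('C'): step: R->4, L=3; C->plug->C->R->B->L->B->refl->H->L'->G->R'->A->plug->A
Char 2 ('B'): step: R->5, L=3; B->plug->B->R->A->L->G->refl->A->L'->C->R'->G->plug->F
Char 3 ('F'): step: R->6, L=3; F->plug->G->R->E->L->F->refl->E->L'->D->R'->H->plug->H
Char 4 ('A'): step: R->7, L=3; A->plug->A->R->H->L->C->refl->D->L'->F->R'->C->plug->C
Char 5 ('G'): step: R->0, L->4 (L advanced); G->plug->F->R->B->L->H->refl->B->L'->G->R'->H->plug->H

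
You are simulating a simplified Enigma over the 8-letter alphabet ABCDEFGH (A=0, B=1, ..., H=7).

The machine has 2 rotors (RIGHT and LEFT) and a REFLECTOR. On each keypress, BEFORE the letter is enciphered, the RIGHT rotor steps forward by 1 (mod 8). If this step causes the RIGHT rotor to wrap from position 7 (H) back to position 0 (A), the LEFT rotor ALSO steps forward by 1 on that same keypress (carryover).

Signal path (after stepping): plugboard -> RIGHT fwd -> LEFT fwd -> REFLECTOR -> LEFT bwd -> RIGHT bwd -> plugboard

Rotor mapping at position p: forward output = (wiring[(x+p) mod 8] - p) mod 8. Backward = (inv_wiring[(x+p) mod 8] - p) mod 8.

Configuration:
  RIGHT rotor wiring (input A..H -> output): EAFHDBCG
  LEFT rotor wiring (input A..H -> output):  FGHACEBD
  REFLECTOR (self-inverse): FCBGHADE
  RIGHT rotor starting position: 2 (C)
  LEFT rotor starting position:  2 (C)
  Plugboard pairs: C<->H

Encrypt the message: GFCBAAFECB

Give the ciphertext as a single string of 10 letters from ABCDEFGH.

Answer: EAHDFBAFGD

Derivation:
Char 1 ('G'): step: R->3, L=2; G->plug->G->R->F->L->B->refl->C->L'->D->R'->E->plug->E
Char 2 ('F'): step: R->4, L=2; F->plug->F->R->E->L->H->refl->E->L'->H->R'->A->plug->A
Char 3 ('C'): step: R->5, L=2; C->plug->H->R->G->L->D->refl->G->L'->B->R'->C->plug->H
Char 4 ('B'): step: R->6, L=2; B->plug->B->R->A->L->F->refl->A->L'->C->R'->D->plug->D
Char 5 ('A'): step: R->7, L=2; A->plug->A->R->H->L->E->refl->H->L'->E->R'->F->plug->F
Char 6 ('A'): step: R->0, L->3 (L advanced); A->plug->A->R->E->L->A->refl->F->L'->A->R'->B->plug->B
Char 7 ('F'): step: R->1, L=3; F->plug->F->R->B->L->H->refl->E->L'->H->R'->A->plug->A
Char 8 ('E'): step: R->2, L=3; E->plug->E->R->A->L->F->refl->A->L'->E->R'->F->plug->F
Char 9 ('C'): step: R->3, L=3; C->plug->H->R->C->L->B->refl->C->L'->F->R'->G->plug->G
Char 10 ('B'): step: R->4, L=3; B->plug->B->R->F->L->C->refl->B->L'->C->R'->D->plug->D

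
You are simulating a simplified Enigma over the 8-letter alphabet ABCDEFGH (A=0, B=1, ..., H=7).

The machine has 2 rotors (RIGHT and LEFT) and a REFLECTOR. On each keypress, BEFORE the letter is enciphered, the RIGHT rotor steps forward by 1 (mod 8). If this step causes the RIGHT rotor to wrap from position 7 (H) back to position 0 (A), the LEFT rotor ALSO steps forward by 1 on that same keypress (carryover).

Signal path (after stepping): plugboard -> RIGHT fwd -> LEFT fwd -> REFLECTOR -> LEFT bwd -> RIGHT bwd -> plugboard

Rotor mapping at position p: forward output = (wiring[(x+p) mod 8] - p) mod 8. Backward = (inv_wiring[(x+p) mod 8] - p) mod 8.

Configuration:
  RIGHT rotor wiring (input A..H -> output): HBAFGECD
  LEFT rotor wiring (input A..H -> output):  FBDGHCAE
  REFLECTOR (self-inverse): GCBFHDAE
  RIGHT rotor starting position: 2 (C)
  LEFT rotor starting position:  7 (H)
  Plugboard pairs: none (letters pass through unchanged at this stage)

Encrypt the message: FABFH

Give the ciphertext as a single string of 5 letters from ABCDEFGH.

Char 1 ('F'): step: R->3, L=7; F->plug->F->R->E->L->H->refl->E->L'->D->R'->B->plug->B
Char 2 ('A'): step: R->4, L=7; A->plug->A->R->C->L->C->refl->B->L'->H->R'->D->plug->D
Char 3 ('B'): step: R->5, L=7; B->plug->B->R->F->L->A->refl->G->L'->B->R'->H->plug->H
Char 4 ('F'): step: R->6, L=7; F->plug->F->R->H->L->B->refl->C->L'->C->R'->E->plug->E
Char 5 ('H'): step: R->7, L=7; H->plug->H->R->D->L->E->refl->H->L'->E->R'->A->plug->A

Answer: BDHEA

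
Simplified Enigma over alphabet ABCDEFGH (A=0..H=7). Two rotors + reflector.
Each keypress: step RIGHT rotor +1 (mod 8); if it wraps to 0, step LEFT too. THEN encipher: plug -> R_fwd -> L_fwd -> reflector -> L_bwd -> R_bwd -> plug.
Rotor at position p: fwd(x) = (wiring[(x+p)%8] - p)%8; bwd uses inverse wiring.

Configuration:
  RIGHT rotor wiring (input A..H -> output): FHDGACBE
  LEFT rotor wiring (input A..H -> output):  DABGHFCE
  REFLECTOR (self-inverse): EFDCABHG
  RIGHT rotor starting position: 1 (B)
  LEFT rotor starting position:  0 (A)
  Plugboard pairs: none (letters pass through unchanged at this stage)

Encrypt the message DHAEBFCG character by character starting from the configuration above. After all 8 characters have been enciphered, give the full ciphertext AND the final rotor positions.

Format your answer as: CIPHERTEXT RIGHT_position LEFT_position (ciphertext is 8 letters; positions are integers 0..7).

Char 1 ('D'): step: R->2, L=0; D->plug->D->R->A->L->D->refl->C->L'->G->R'->C->plug->C
Char 2 ('H'): step: R->3, L=0; H->plug->H->R->A->L->D->refl->C->L'->G->R'->D->plug->D
Char 3 ('A'): step: R->4, L=0; A->plug->A->R->E->L->H->refl->G->L'->D->R'->F->plug->F
Char 4 ('E'): step: R->5, L=0; E->plug->E->R->C->L->B->refl->F->L'->F->R'->A->plug->A
Char 5 ('B'): step: R->6, L=0; B->plug->B->R->G->L->C->refl->D->L'->A->R'->F->plug->F
Char 6 ('F'): step: R->7, L=0; F->plug->F->R->B->L->A->refl->E->L'->H->R'->E->plug->E
Char 7 ('C'): step: R->0, L->1 (L advanced); C->plug->C->R->D->L->G->refl->H->L'->A->R'->E->plug->E
Char 8 ('G'): step: R->1, L=1; G->plug->G->R->D->L->G->refl->H->L'->A->R'->F->plug->F
Final: ciphertext=CDFAFEEF, RIGHT=1, LEFT=1

Answer: CDFAFEEF 1 1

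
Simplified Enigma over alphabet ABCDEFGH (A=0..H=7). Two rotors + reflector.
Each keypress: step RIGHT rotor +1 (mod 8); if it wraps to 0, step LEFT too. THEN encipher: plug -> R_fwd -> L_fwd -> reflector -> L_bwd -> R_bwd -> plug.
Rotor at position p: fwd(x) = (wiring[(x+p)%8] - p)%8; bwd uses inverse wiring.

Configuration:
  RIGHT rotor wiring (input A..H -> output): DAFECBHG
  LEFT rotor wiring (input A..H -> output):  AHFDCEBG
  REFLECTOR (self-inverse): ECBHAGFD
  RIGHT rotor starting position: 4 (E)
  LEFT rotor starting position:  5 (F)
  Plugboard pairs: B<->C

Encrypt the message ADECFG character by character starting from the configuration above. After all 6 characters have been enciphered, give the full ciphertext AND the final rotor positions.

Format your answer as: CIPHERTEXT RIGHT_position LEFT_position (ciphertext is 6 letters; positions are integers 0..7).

Answer: CGBDDH 2 6

Derivation:
Char 1 ('A'): step: R->5, L=5; A->plug->A->R->E->L->C->refl->B->L'->C->R'->B->plug->C
Char 2 ('D'): step: R->6, L=5; D->plug->D->R->C->L->B->refl->C->L'->E->R'->G->plug->G
Char 3 ('E'): step: R->7, L=5; E->plug->E->R->F->L->A->refl->E->L'->B->R'->C->plug->B
Char 4 ('C'): step: R->0, L->6 (L advanced); C->plug->B->R->A->L->D->refl->H->L'->E->R'->D->plug->D
Char 5 ('F'): step: R->1, L=6; F->plug->F->R->G->L->E->refl->A->L'->B->R'->D->plug->D
Char 6 ('G'): step: R->2, L=6; G->plug->G->R->B->L->A->refl->E->L'->G->R'->H->plug->H
Final: ciphertext=CGBDDH, RIGHT=2, LEFT=6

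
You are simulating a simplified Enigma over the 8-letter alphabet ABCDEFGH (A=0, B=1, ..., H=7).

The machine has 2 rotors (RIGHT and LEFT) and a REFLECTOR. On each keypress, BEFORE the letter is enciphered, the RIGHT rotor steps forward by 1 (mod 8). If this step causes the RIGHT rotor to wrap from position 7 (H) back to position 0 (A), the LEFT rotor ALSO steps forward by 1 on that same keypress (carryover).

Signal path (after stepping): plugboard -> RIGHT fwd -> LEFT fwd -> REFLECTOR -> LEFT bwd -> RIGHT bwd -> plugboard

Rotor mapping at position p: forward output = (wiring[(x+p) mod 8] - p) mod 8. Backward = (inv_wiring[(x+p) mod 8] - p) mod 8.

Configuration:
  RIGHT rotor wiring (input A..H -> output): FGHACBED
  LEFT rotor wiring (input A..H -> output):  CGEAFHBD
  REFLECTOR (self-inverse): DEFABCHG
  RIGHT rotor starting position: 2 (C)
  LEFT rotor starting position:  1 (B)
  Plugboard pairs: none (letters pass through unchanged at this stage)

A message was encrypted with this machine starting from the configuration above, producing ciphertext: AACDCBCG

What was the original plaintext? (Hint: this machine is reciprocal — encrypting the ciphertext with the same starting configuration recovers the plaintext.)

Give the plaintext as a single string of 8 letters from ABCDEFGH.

Answer: DCDAFEAC

Derivation:
Char 1 ('A'): step: R->3, L=1; A->plug->A->R->F->L->A->refl->D->L'->B->R'->D->plug->D
Char 2 ('A'): step: R->4, L=1; A->plug->A->R->G->L->C->refl->F->L'->A->R'->C->plug->C
Char 3 ('C'): step: R->5, L=1; C->plug->C->R->G->L->C->refl->F->L'->A->R'->D->plug->D
Char 4 ('D'): step: R->6, L=1; D->plug->D->R->A->L->F->refl->C->L'->G->R'->A->plug->A
Char 5 ('C'): step: R->7, L=1; C->plug->C->R->H->L->B->refl->E->L'->D->R'->F->plug->F
Char 6 ('B'): step: R->0, L->2 (L advanced); B->plug->B->R->G->L->A->refl->D->L'->C->R'->E->plug->E
Char 7 ('C'): step: R->1, L=2; C->plug->C->R->H->L->E->refl->B->L'->F->R'->A->plug->A
Char 8 ('G'): step: R->2, L=2; G->plug->G->R->D->L->F->refl->C->L'->A->R'->C->plug->C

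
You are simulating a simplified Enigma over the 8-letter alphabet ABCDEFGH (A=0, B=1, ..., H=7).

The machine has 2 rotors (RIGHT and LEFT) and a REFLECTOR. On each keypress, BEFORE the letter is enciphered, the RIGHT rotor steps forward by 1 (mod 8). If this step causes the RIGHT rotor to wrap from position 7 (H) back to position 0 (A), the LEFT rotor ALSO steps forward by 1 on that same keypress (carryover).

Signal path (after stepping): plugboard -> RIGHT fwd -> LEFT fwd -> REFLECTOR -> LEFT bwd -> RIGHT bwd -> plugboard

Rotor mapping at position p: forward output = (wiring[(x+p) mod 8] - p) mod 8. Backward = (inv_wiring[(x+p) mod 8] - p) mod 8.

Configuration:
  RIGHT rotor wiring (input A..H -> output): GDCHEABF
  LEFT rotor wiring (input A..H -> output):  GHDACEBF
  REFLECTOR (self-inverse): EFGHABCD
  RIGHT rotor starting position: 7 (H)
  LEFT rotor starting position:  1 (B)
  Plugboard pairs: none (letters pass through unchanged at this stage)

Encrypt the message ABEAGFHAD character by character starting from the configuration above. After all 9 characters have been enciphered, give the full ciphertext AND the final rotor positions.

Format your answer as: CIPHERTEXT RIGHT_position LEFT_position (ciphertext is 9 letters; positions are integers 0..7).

Char 1 ('A'): step: R->0, L->2 (L advanced); A->plug->A->R->G->L->E->refl->A->L'->C->R'->C->plug->C
Char 2 ('B'): step: R->1, L=2; B->plug->B->R->B->L->G->refl->C->L'->D->R'->D->plug->D
Char 3 ('E'): step: R->2, L=2; E->plug->E->R->H->L->F->refl->B->L'->A->R'->A->plug->A
Char 4 ('A'): step: R->3, L=2; A->plug->A->R->E->L->H->refl->D->L'->F->R'->C->plug->C
Char 5 ('G'): step: R->4, L=2; G->plug->G->R->G->L->E->refl->A->L'->C->R'->E->plug->E
Char 6 ('F'): step: R->5, L=2; F->plug->F->R->F->L->D->refl->H->L'->E->R'->B->plug->B
Char 7 ('H'): step: R->6, L=2; H->plug->H->R->C->L->A->refl->E->L'->G->R'->G->plug->G
Char 8 ('A'): step: R->7, L=2; A->plug->A->R->G->L->E->refl->A->L'->C->R'->H->plug->H
Char 9 ('D'): step: R->0, L->3 (L advanced); D->plug->D->R->H->L->A->refl->E->L'->G->R'->A->plug->A
Final: ciphertext=CDACEBGHA, RIGHT=0, LEFT=3

Answer: CDACEBGHA 0 3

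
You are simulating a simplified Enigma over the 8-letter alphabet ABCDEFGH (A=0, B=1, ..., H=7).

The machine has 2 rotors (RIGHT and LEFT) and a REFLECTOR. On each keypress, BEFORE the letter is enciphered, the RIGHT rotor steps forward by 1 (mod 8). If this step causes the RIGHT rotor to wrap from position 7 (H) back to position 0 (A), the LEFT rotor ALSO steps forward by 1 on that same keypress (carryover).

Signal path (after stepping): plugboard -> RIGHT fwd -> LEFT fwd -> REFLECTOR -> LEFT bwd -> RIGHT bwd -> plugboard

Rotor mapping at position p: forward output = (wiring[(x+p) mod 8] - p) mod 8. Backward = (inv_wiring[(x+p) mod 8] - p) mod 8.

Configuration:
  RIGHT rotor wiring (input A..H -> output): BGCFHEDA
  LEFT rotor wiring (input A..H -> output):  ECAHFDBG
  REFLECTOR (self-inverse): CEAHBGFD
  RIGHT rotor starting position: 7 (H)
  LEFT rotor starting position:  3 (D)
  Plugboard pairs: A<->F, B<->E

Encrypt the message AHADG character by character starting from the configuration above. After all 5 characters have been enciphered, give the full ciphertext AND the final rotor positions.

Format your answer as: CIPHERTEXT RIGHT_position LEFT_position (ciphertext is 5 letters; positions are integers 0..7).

Char 1 ('A'): step: R->0, L->4 (L advanced); A->plug->F->R->E->L->A->refl->C->L'->D->R'->G->plug->G
Char 2 ('H'): step: R->1, L=4; H->plug->H->R->A->L->B->refl->E->L'->G->R'->D->plug->D
Char 3 ('A'): step: R->2, L=4; A->plug->F->R->G->L->E->refl->B->L'->A->R'->A->plug->F
Char 4 ('D'): step: R->3, L=4; D->plug->D->R->A->L->B->refl->E->L'->G->R'->F->plug->A
Char 5 ('G'): step: R->4, L=4; G->plug->G->R->G->L->E->refl->B->L'->A->R'->B->plug->E
Final: ciphertext=GDFAE, RIGHT=4, LEFT=4

Answer: GDFAE 4 4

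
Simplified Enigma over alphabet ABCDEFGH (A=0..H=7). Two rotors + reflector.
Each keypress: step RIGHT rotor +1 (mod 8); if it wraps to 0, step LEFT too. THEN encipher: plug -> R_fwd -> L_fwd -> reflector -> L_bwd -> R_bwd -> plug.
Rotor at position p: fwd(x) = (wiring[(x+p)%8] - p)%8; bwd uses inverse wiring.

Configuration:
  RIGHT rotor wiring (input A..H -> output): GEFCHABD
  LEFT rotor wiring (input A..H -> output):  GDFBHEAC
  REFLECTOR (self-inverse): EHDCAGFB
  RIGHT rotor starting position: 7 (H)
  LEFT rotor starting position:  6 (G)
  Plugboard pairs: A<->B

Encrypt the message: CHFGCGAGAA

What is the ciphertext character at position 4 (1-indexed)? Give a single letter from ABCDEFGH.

Char 1 ('C'): step: R->0, L->7 (L advanced); C->plug->C->R->F->L->A->refl->E->L'->C->R'->D->plug->D
Char 2 ('H'): step: R->1, L=7; H->plug->H->R->F->L->A->refl->E->L'->C->R'->G->plug->G
Char 3 ('F'): step: R->2, L=7; F->plug->F->R->B->L->H->refl->B->L'->H->R'->E->plug->E
Char 4 ('G'): step: R->3, L=7; G->plug->G->R->B->L->H->refl->B->L'->H->R'->A->plug->B

B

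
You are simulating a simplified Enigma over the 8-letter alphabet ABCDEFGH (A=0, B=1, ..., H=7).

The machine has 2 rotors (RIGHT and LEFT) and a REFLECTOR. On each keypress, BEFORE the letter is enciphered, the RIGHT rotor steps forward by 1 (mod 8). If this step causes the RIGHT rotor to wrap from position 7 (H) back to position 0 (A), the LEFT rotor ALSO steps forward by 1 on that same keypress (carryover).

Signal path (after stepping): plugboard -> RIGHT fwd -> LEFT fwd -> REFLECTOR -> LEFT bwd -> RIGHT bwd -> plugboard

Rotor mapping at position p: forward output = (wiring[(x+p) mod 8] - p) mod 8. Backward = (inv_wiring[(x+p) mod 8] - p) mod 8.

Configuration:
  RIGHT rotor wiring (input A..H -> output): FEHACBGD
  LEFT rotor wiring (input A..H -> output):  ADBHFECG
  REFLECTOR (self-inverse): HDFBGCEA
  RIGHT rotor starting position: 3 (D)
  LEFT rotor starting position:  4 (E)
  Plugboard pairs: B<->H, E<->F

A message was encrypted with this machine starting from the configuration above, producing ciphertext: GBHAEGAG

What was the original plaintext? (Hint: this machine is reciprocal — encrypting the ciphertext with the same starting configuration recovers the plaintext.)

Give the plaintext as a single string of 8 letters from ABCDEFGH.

Char 1 ('G'): step: R->4, L=4; G->plug->G->R->D->L->C->refl->F->L'->G->R'->A->plug->A
Char 2 ('B'): step: R->5, L=4; B->plug->H->R->F->L->H->refl->A->L'->B->R'->B->plug->H
Char 3 ('H'): step: R->6, L=4; H->plug->B->R->F->L->H->refl->A->L'->B->R'->E->plug->F
Char 4 ('A'): step: R->7, L=4; A->plug->A->R->E->L->E->refl->G->L'->C->R'->G->plug->G
Char 5 ('E'): step: R->0, L->5 (L advanced); E->plug->F->R->B->L->F->refl->C->L'->G->R'->G->plug->G
Char 6 ('G'): step: R->1, L=5; G->plug->G->R->C->L->B->refl->D->L'->D->R'->A->plug->A
Char 7 ('A'): step: R->2, L=5; A->plug->A->R->F->L->E->refl->G->L'->E->R'->E->plug->F
Char 8 ('G'): step: R->3, L=5; G->plug->G->R->B->L->F->refl->C->L'->G->R'->C->plug->C

Answer: AHFGGAFC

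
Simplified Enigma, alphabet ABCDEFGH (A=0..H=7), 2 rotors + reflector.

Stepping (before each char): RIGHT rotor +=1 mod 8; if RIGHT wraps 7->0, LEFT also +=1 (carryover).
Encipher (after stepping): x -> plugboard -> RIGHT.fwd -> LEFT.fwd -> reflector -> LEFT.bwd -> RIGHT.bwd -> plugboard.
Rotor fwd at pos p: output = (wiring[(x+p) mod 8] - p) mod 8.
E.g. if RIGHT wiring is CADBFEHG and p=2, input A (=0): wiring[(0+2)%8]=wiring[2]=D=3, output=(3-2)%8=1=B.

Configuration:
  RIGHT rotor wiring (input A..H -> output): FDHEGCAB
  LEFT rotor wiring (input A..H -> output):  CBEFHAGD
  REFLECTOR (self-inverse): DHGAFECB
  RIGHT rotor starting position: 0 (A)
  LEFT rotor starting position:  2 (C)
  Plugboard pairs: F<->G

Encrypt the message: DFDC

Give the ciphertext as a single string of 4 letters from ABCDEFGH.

Char 1 ('D'): step: R->1, L=2; D->plug->D->R->F->L->B->refl->H->L'->H->R'->F->plug->G
Char 2 ('F'): step: R->2, L=2; F->plug->G->R->D->L->G->refl->C->L'->A->R'->D->plug->D
Char 3 ('D'): step: R->3, L=2; D->plug->D->R->F->L->B->refl->H->L'->H->R'->C->plug->C
Char 4 ('C'): step: R->4, L=2; C->plug->C->R->E->L->E->refl->F->L'->C->R'->A->plug->A

Answer: GDCA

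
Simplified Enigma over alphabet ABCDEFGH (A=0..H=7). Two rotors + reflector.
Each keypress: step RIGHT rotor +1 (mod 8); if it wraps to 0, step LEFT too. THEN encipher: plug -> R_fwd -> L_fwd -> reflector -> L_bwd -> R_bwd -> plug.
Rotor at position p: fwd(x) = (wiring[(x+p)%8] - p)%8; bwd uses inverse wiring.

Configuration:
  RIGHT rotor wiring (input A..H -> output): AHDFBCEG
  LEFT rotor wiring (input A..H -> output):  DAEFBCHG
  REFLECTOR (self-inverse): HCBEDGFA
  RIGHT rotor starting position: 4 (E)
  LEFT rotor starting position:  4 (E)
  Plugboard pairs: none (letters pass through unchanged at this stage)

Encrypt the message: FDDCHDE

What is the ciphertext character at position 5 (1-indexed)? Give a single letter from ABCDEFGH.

Char 1 ('F'): step: R->5, L=4; F->plug->F->R->G->L->A->refl->H->L'->E->R'->H->plug->H
Char 2 ('D'): step: R->6, L=4; D->plug->D->R->B->L->G->refl->F->L'->A->R'->B->plug->B
Char 3 ('D'): step: R->7, L=4; D->plug->D->R->E->L->H->refl->A->L'->G->R'->E->plug->E
Char 4 ('C'): step: R->0, L->5 (L advanced); C->plug->C->R->D->L->G->refl->F->L'->A->R'->A->plug->A
Char 5 ('H'): step: R->1, L=5; H->plug->H->R->H->L->E->refl->D->L'->E->R'->C->plug->C

C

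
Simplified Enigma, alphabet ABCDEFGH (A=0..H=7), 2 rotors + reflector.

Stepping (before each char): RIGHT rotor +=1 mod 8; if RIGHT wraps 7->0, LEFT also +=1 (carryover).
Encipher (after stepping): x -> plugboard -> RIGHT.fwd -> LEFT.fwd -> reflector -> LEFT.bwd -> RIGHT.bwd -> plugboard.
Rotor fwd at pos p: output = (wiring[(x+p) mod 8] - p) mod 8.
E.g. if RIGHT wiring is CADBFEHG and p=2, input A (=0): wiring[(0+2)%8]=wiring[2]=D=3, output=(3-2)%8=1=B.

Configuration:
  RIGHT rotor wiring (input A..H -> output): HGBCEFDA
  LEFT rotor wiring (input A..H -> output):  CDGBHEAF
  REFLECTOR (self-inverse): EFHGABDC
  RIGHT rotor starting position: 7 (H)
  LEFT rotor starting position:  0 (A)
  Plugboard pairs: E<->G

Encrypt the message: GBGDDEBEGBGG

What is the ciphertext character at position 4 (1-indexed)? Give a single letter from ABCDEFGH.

Char 1 ('G'): step: R->0, L->1 (L advanced); G->plug->E->R->E->L->D->refl->G->L'->D->R'->G->plug->E
Char 2 ('B'): step: R->1, L=1; B->plug->B->R->A->L->C->refl->H->L'->F->R'->A->plug->A
Char 3 ('G'): step: R->2, L=1; G->plug->E->R->B->L->F->refl->B->L'->H->R'->A->plug->A
Char 4 ('D'): step: R->3, L=1; D->plug->D->R->A->L->C->refl->H->L'->F->R'->E->plug->G

G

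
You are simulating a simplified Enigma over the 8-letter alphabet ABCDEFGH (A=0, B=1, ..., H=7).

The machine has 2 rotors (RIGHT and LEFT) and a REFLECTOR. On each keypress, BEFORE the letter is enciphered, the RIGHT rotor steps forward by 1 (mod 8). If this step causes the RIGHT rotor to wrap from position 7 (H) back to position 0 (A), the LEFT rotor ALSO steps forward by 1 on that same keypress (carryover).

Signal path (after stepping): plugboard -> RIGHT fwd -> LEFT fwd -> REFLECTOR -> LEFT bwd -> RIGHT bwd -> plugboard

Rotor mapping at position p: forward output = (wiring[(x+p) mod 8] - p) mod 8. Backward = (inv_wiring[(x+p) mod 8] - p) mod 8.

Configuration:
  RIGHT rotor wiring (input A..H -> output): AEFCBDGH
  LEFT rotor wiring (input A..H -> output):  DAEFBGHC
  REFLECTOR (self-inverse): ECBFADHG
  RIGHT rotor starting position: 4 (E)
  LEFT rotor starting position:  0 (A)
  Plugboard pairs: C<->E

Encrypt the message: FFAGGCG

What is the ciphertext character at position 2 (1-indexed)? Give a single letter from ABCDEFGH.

Char 1 ('F'): step: R->5, L=0; F->plug->F->R->A->L->D->refl->F->L'->D->R'->D->plug->D
Char 2 ('F'): step: R->6, L=0; F->plug->F->R->E->L->B->refl->C->L'->H->R'->E->plug->C

C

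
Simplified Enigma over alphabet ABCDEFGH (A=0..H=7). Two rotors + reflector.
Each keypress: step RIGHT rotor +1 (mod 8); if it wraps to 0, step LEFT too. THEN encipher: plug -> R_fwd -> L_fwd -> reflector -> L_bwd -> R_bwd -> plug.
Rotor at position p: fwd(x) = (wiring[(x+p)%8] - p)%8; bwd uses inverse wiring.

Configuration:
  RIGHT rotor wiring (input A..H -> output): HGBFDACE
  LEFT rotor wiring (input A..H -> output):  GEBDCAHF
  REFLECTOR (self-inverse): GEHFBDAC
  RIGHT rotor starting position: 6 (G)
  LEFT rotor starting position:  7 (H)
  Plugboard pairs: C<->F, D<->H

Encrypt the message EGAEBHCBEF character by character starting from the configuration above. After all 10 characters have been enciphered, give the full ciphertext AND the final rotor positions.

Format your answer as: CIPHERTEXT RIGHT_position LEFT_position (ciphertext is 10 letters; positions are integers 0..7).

Char 1 ('E'): step: R->7, L=7; E->plug->E->R->G->L->B->refl->E->L'->E->R'->F->plug->C
Char 2 ('G'): step: R->0, L->0 (L advanced); G->plug->G->R->C->L->B->refl->E->L'->B->R'->C->plug->F
Char 3 ('A'): step: R->1, L=0; A->plug->A->R->F->L->A->refl->G->L'->A->R'->B->plug->B
Char 4 ('E'): step: R->2, L=0; E->plug->E->R->A->L->G->refl->A->L'->F->R'->G->plug->G
Char 5 ('B'): step: R->3, L=0; B->plug->B->R->A->L->G->refl->A->L'->F->R'->C->plug->F
Char 6 ('H'): step: R->4, L=0; H->plug->D->R->A->L->G->refl->A->L'->F->R'->G->plug->G
Char 7 ('C'): step: R->5, L=0; C->plug->F->R->E->L->C->refl->H->L'->G->R'->H->plug->D
Char 8 ('B'): step: R->6, L=0; B->plug->B->R->G->L->H->refl->C->L'->E->R'->A->plug->A
Char 9 ('E'): step: R->7, L=0; E->plug->E->R->G->L->H->refl->C->L'->E->R'->F->plug->C
Char 10 ('F'): step: R->0, L->1 (L advanced); F->plug->C->R->B->L->A->refl->G->L'->F->R'->D->plug->H
Final: ciphertext=CFBGFGDACH, RIGHT=0, LEFT=1

Answer: CFBGFGDACH 0 1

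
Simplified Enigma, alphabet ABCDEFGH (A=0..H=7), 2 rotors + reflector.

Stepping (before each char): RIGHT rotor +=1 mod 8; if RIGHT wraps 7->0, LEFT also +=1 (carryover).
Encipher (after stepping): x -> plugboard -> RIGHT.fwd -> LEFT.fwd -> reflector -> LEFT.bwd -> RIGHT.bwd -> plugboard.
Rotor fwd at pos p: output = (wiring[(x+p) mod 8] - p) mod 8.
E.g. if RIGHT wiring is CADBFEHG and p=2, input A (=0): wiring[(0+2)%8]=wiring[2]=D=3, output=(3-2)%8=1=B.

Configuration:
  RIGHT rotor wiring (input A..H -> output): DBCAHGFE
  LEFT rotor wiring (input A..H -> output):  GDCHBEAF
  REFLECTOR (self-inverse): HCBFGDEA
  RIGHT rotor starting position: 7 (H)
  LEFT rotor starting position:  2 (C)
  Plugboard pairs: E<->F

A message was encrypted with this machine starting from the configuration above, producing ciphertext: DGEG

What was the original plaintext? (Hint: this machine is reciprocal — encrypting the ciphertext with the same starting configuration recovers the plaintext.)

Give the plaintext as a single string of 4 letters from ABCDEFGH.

Answer: BFDH

Derivation:
Char 1 ('D'): step: R->0, L->3 (L advanced); D->plug->D->R->A->L->E->refl->G->L'->B->R'->B->plug->B
Char 2 ('G'): step: R->1, L=3; G->plug->G->R->D->L->F->refl->D->L'->F->R'->E->plug->F
Char 3 ('E'): step: R->2, L=3; E->plug->F->R->C->L->B->refl->C->L'->E->R'->D->plug->D
Char 4 ('G'): step: R->3, L=3; G->plug->G->R->G->L->A->refl->H->L'->H->R'->H->plug->H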